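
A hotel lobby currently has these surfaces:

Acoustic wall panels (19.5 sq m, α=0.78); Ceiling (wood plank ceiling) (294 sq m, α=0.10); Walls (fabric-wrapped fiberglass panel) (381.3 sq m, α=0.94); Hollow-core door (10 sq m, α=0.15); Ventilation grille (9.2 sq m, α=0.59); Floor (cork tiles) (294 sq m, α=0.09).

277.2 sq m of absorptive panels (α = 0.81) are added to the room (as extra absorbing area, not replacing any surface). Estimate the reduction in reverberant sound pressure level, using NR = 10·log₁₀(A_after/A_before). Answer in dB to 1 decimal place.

Total absorption A_before = 19.5·0.78 + 294·0.10 + 381.3·0.94 + 10·0.15 + 9.2·0.59 + 294·0.09
  = 15.210 + 29.400 + 358.422 + 1.500 + 5.428 + 26.460 = 436.420 sq m sabins.
Added absorption = 277.2 × 0.81 = 224.532 sabins.
New total A_after = 660.952 sabins.
NR = 10·log₁₀(660.952/436.420) = 1.8 dB.

1.8 dB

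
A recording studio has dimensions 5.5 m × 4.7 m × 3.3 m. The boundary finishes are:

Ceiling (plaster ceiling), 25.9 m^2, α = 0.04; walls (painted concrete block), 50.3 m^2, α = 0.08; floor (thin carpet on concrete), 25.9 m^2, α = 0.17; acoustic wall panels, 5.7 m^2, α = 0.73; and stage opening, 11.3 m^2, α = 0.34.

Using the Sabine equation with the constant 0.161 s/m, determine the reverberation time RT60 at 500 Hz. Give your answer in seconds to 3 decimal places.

0.786 sec

A = Σ Sᵢαᵢ = 25.9×0.04 + 50.3×0.08 + 25.9×0.17 + 5.7×0.73 + 11.3×0.34 = 17.466 sabins.
V = 5.5·4.7·3.3 = 85.305 m³.
T = 0.161 V/A = 0.161·85.305/17.466 = 0.786 s.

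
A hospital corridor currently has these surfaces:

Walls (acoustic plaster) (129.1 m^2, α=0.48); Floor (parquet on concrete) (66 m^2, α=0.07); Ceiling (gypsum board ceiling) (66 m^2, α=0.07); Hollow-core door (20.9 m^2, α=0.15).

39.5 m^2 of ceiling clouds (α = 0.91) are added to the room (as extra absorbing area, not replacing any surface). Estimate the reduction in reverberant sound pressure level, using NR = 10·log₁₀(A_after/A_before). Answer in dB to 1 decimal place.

Summing Sᵢαᵢ: 61.968 + 4.620 + 4.620 + 3.135 → A_before = 74.343 sabins.
Added absorption = 39.5 × 0.91 = 35.945 sabins.
New total A_after = 110.288 sabins.
Reduction = 10 log₁₀(A_after/A_before) = 10 log₁₀(1.4835) = 1.7 dB.

1.7 dB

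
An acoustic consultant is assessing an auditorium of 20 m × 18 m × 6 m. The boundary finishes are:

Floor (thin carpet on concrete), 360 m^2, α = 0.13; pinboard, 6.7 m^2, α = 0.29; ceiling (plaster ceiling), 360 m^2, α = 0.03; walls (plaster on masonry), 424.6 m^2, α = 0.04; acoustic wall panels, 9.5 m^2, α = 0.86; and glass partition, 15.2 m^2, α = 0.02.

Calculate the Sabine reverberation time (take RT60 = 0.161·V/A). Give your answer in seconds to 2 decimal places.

4.09 s

Total absorption A = 360·0.13 + 6.7·0.29 + 360·0.03 + 424.6·0.04 + 9.5·0.86 + 15.2·0.02
  = 46.800 + 1.943 + 10.800 + 16.984 + 8.170 + 0.304 = 85.001 m^2 sabins.
Room volume: 2160 m³.
Sabine: RT60 = 0.161 × 2160 / 85.001 = 4.09 s.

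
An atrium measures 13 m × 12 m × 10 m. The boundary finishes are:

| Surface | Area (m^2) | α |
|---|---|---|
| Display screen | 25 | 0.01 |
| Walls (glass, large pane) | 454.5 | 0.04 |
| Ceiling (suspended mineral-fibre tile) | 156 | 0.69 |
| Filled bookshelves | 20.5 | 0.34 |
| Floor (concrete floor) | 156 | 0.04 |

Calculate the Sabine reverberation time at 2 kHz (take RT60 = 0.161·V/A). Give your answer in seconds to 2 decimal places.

1.80 s

Equivalent absorption area: A = 25·0.01 + 454.5·0.04 + 156·0.69 + 20.5·0.34 + 156·0.04 = 139.280 m^2.
V = 13·12·10 = 1560 m³.
T = 0.161 V/A = 0.161·1560/139.280 = 1.80 s.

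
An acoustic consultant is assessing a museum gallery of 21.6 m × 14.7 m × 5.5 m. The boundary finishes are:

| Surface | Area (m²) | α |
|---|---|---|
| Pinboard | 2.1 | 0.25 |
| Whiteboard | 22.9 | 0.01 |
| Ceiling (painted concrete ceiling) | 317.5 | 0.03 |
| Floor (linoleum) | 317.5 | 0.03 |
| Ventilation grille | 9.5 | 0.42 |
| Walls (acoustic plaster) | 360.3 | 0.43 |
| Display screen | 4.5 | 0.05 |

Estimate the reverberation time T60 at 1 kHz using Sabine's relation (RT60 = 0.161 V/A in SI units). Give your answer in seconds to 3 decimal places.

1.571 sec

A = Σ Sᵢαᵢ = 2.1×0.25 + 22.9×0.01 + 317.5×0.03 + 317.5×0.03 + 9.5×0.42 + 360.3×0.43 + 4.5×0.05 = 178.948 sabins.
Room volume: 1746.36 m³.
RT60 = 0.161 · V / A = 0.161 × 1746.36 / 178.948 = 1.571 s.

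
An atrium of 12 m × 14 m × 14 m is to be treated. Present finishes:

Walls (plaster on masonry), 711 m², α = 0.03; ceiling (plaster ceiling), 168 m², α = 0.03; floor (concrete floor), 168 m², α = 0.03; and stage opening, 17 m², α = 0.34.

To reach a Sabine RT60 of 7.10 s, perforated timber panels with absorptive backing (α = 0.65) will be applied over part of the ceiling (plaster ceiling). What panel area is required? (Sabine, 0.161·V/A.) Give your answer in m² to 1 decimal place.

Equivalent absorption area: A₁ = 711*0.03 + 168*0.03 + 168*0.03 + 17*0.34 = 37.190 m².
Required A₂ = 0.161·2352/7.10 = 53.334 sabins.
ΔA needed = 53.334 − 37.190 = 16.144 sabins.
Each m² of panel replacing the ceiling (plaster ceiling) adds (0.65 − 0.03) = 0.62 sabins.
Panel area = 16.144 / 0.62 = 26.0 m².

26.0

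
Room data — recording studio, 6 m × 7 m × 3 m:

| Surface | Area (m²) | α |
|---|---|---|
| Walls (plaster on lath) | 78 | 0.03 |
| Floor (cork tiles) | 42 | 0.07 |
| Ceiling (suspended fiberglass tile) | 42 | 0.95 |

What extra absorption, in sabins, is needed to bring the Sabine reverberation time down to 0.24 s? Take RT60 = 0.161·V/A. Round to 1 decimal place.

Total absorption A₁ = 78*0.03 + 42*0.07 + 42*0.95
  = 2.340 + 2.940 + 39.900 = 45.180 m² sabins.
Target A₂ = 0.161·126/0.24 = 84.525 sabins (V = 126 m³).
ΔA = A₂ − A₁ = 84.525 − 45.180 = 39.3 sabins.

39.3 sabins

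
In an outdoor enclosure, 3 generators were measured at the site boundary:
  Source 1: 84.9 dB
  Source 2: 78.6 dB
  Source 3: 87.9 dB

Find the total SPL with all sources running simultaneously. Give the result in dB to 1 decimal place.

90.0 dB

Converting to relative power and adding: 10^(84.9/10) + 10^(78.6/10) + 10^(87.9/10) = 9.981e+08.
L_total = 10·log₁₀(9.981e+08) = 90.0 dB.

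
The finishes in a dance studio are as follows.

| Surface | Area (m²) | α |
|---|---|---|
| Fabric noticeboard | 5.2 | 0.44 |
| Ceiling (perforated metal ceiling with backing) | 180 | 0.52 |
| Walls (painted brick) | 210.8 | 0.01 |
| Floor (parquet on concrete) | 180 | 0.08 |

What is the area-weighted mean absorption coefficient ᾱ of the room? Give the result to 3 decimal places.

Total surface area S = 576.0 m².
Weighted sum Σ Sα = 112.396.
ᾱ = 112.396 / 576.0 = 0.195.

0.195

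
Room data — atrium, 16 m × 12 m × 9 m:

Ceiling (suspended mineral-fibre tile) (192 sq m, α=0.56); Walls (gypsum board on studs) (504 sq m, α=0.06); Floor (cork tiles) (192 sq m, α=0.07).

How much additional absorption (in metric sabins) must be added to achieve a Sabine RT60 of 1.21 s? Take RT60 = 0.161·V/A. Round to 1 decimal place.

78.7 sabins

Total absorption A₁ = 192·0.56 + 504·0.06 + 192·0.07
  = 107.520 + 30.240 + 13.440 = 151.200 sq m sabins.
Target A₂ = 0.161·1728/1.21 = 229.924 sabins (V = 1728 m³).
Shortfall: 229.924 − 151.200 = 78.7 sabins.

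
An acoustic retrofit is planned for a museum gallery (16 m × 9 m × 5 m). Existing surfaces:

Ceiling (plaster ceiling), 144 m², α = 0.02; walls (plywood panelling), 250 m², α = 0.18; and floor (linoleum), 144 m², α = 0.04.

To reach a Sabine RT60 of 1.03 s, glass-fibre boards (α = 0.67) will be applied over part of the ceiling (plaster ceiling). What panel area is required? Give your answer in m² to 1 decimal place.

Summing Sᵢαᵢ: 2.880 + 45.000 + 5.760 → A₁ = 53.640 sabins.
V = 720 m³. Target absorption A₂ = 0.161 × 720 / 1.03 = 112.544 sabins.
ΔA needed = 112.544 − 53.640 = 58.904 sabins.
Each m² of panel replacing the ceiling (plaster ceiling) adds (0.67 − 0.02) = 0.65 sabins.
Panel area = 58.904 / 0.65 = 90.6 m².

90.6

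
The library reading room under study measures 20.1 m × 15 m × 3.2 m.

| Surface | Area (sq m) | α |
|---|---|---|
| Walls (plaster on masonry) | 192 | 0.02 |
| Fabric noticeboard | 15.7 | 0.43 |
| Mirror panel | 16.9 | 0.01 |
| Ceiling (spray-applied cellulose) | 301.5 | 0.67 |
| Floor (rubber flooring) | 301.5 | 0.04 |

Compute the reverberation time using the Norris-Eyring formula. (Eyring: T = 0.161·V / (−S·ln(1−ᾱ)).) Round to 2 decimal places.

S = Σ Sᵢ = 827.6 sq m.
Σ(Sᵢαᵢ) = 192×0.02 + 15.7×0.43 + 16.9×0.01 + 301.5×0.67 + 301.5×0.04 = 224.825.
Mean coefficient ᾱ = A/S = 0.2717.
Eyring denominator: −S ln(1−ᾱ) = 262.384.
V = 20.1 × 15 × 3.2 = 964.8 m³.
T = 0.161·V/[−S·ln(1−ᾱ)] = 0.161·964.8/262.384 = 0.59 s.

0.59 sec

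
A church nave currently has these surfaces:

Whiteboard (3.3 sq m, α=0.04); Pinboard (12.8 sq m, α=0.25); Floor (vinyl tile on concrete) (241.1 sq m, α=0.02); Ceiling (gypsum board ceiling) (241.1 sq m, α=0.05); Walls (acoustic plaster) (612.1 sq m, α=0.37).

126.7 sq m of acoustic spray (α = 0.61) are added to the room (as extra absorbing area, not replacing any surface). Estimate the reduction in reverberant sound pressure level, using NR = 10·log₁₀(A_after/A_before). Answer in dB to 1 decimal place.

A_before = Σ Sᵢαᵢ = 3.3*0.04 + 12.8*0.25 + 241.1*0.02 + 241.1*0.05 + 612.1*0.37 = 246.686 sabins.
Added absorption = 126.7 × 0.61 = 77.287 sabins.
New total A_after = 323.973 sabins.
Reduction = 10 log₁₀(A_after/A_before) = 10 log₁₀(1.3133) = 1.2 dB.

1.2 dB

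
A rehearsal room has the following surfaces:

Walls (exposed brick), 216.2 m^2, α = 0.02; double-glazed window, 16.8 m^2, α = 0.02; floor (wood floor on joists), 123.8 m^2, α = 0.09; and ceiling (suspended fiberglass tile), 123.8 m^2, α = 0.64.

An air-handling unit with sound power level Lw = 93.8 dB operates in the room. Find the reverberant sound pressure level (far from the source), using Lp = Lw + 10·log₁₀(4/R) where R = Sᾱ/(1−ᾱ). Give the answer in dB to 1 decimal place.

Σ(Sᵢαᵢ) = 216.2·0.02 + 16.8·0.02 + 123.8·0.09 + 123.8·0.64 = 95.034; total area S = 480.6 m^2.
ᾱ = 95.034/480.6 = 0.1977; R = Sᾱ/(1−ᾱ) = 95.034/(1−0.1977) = 118.452 m^2.
Lp = Lw + 10 log₁₀(4/R) = 93.8 -14.71 = 79.1 dB.

79.1 dB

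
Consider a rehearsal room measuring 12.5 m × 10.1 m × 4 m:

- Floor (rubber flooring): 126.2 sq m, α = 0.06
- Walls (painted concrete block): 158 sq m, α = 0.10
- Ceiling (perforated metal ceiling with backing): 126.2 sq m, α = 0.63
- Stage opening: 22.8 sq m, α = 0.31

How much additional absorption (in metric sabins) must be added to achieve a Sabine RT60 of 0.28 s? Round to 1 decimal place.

180.4 sabins

A₁ = Σ Sᵢαᵢ = 126.2·0.06 + 158·0.10 + 126.2·0.63 + 22.8·0.31 = 109.946 sabins.
Target A₂ = 0.161·505/0.28 = 290.375 sabins (V = 505 m³).
Shortfall: 290.375 − 109.946 = 180.4 sabins.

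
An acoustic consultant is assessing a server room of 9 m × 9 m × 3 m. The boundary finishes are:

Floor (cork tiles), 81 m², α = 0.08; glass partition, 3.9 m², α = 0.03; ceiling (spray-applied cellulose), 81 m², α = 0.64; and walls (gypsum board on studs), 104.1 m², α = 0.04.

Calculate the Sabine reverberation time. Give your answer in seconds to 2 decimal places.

0.62 s

Summing Sᵢαᵢ: 6.480 + 0.117 + 51.840 + 4.164 → A = 62.601 sabins.
Volume V = 9 × 9 × 3 = 243 m³.
Sabine: RT60 = 0.161 × 243 / 62.601 = 0.62 s.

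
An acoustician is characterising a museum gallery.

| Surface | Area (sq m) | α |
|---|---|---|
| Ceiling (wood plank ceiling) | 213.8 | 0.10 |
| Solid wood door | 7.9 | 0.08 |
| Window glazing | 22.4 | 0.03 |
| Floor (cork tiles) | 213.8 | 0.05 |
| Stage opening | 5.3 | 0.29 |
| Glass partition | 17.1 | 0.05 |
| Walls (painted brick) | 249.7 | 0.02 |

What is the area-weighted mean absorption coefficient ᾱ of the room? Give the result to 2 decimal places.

Total surface area S = 730.0 sq m.
Σ(Sᵢαᵢ) = 213.8×0.10 + 7.9×0.08 + 22.4×0.03 + 213.8×0.05 + 5.3×0.29 + 17.1×0.05 + 249.7×0.02 = 40.760.
ᾱ = 40.760 / 730.0 = 0.06.

0.06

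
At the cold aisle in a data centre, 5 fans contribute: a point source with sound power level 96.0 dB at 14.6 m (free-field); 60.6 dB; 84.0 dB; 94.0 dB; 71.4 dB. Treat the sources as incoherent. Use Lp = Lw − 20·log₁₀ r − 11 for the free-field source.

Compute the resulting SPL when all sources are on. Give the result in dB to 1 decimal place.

94.4 dB

Source at 14.6 m: Lp = 96.0 − 20·log₁₀(14.6) − 11 = 61.7 dB.
Σ 10^(Lᵢ/10) = 2.78e+09.
L_total = 10·log₁₀(2.78e+09) = 94.4 dB.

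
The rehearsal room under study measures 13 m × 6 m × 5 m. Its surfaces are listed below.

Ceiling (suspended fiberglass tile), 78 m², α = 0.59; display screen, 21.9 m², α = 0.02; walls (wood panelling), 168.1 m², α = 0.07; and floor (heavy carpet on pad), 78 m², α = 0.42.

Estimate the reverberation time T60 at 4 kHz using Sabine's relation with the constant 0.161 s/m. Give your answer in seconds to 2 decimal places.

Equivalent absorption area: A = 78*0.59 + 21.9*0.02 + 168.1*0.07 + 78*0.42 = 90.985 m².
Room volume: 390 m³.
T = 0.161 V/A = 0.161·390/90.985 = 0.69 s.

0.69 s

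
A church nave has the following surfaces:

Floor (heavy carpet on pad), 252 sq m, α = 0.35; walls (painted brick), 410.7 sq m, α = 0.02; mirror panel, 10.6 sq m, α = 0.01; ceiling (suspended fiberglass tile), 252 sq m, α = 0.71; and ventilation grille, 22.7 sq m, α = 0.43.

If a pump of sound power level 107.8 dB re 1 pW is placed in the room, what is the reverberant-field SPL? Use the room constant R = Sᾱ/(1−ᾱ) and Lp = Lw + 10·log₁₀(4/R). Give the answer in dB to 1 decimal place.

87.7 dB

A = 285.201 sabins; S = 948.0 sq m.
ᾱ = 0.3008, so room constant R = A/(1−ᾱ) = 407.896 sq m.
Lp = 107.8 + 10·log₁₀(4/407.896) = 107.8 + (-20.08) = 87.7 dB.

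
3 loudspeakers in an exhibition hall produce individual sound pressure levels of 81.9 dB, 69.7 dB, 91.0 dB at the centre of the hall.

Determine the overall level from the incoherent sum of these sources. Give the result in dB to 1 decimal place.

91.5 dB

Σ 10^(Lᵢ/10) = 1.423e+09.
L_total = 10·log₁₀(1.423e+09) = 91.5 dB.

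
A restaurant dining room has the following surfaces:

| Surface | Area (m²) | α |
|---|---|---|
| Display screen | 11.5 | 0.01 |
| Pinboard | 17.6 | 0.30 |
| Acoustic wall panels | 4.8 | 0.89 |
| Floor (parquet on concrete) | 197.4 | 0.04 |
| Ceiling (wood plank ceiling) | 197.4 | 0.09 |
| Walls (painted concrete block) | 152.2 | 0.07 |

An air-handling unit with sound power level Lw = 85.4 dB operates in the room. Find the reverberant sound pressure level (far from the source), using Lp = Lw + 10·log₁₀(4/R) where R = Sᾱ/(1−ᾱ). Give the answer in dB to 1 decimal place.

74.4 dB

A = 45.983 sabins; S = 580.9 m².
ᾱ = 45.983/580.9 = 0.0792; R = Sᾱ/(1−ᾱ) = 45.983/(1−0.0792) = 49.938 m².
Lp = Lw + 10 log₁₀(4/R) = 85.4 -10.96 = 74.4 dB.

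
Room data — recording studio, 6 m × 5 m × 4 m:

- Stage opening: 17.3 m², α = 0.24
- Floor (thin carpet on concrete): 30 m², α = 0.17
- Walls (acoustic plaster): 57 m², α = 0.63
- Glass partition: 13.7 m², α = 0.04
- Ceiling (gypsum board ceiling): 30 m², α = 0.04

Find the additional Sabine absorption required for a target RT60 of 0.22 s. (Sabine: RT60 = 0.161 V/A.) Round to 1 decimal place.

Summing Sᵢαᵢ: 4.152 + 5.100 + 35.910 + 0.548 + 1.200 → A₁ = 46.910 sabins.
Target A₂ = 0.161·120/0.22 = 87.818 sabins (V = 120 m³).
ΔA = A₂ − A₁ = 87.818 − 46.910 = 40.9 sabins.

40.9 sabins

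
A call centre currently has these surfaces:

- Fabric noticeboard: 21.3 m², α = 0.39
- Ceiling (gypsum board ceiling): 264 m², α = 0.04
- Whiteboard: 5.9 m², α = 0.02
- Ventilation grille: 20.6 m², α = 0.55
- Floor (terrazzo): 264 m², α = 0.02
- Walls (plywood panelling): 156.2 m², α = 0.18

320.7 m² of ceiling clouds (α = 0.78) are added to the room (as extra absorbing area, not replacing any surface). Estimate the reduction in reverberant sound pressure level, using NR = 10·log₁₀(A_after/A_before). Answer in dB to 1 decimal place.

6.9 dB

A_before = Σ Sᵢαᵢ = 21.3*0.39 + 264*0.04 + 5.9*0.02 + 20.6*0.55 + 264*0.02 + 156.2*0.18 = 63.711 sabins.
Treatment contributes 320.7·0.78 = 250.146 sabins.
A_after = 63.711 + 250.146 = 313.857 sabins.
Reduction = 10 log₁₀(A_after/A_before) = 10 log₁₀(4.9263) = 6.9 dB.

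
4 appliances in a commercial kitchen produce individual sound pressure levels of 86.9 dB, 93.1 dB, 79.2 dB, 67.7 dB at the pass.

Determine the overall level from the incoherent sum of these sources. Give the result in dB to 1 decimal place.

94.2 dB

Sum in the linear (power) domain: Σ 10^(Lᵢ/10) = 10^(86.9/10) + 10^(93.1/10) + 10^(79.2/10) + 10^(67.7/10) = 2.621e+09.
L_total = 10·log₁₀(2.621e+09) = 94.2 dB.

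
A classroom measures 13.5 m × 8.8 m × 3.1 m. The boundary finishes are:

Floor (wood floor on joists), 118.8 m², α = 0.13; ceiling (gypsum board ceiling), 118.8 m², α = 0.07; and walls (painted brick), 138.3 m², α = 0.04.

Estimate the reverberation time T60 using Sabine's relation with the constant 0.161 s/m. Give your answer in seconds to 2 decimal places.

A = Σ Sᵢαᵢ = 118.8*0.13 + 118.8*0.07 + 138.3*0.04 = 29.292 sabins.
V = 13.5·8.8·3.1 = 368.28 m³.
RT60 = 0.161 · V / A = 0.161 × 368.28 / 29.292 = 2.02 s.

2.02 s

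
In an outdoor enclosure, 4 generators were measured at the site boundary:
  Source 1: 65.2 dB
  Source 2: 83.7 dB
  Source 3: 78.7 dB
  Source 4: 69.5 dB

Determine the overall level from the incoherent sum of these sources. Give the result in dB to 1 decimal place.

85.1 dB

Sum in the linear (power) domain: Σ 10^(Lᵢ/10) = 10^(65.2/10) + 10^(83.7/10) + 10^(78.7/10) + 10^(69.5/10) = 3.208e+08.
Back to dB: 10·log₁₀ Σ = 85.1 dB.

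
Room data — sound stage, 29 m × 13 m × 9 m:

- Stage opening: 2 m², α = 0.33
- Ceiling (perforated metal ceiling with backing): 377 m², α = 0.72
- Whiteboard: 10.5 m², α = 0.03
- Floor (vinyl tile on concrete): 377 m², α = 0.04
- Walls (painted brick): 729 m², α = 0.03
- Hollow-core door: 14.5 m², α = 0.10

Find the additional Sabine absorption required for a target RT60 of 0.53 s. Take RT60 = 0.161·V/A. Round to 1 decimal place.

719.9 sabins

Total absorption A₁ = 2·0.33 + 377·0.72 + 10.5·0.03 + 377·0.04 + 729·0.03 + 14.5·0.10
  = 0.660 + 271.440 + 0.315 + 15.080 + 21.870 + 1.450 = 310.815 m² sabins.
For T = 0.53 s, need A₂ = 0.161·V/T = 0.161·3393/0.53 = 1030.704 sabins.
Shortfall: 1030.704 − 310.815 = 719.9 sabins.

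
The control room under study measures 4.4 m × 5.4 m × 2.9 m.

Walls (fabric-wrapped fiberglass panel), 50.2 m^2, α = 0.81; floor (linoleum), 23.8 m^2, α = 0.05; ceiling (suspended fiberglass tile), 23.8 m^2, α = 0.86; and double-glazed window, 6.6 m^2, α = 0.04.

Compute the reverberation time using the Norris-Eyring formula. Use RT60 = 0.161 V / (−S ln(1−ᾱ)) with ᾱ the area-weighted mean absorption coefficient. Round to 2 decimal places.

S = Σ Sᵢ = 104.4 m^2.
Absorption A = 50.2·0.81 + 23.8·0.05 + 23.8·0.86 + 6.6·0.04 = 62.584 sabins.
ᾱ = 62.584 / 104.4 = 0.5995.
Eyring denominator: −S ln(1−ᾱ) = 95.530.
V = 4.4 × 5.4 × 2.9 = 68.904 m³.
T = 0.161·V/[−S·ln(1−ᾱ)] = 0.161·68.904/95.530 = 0.12 s.

0.12 s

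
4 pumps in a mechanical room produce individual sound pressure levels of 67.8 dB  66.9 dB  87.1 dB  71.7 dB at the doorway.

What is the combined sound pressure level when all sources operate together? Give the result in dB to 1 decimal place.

87.3 dB

Converting to relative power and adding: 10^(67.8/10) + 10^(66.9/10) + 10^(87.1/10) + 10^(71.7/10) = 5.386e+08.
Back to dB: 10·log₁₀ Σ = 87.3 dB.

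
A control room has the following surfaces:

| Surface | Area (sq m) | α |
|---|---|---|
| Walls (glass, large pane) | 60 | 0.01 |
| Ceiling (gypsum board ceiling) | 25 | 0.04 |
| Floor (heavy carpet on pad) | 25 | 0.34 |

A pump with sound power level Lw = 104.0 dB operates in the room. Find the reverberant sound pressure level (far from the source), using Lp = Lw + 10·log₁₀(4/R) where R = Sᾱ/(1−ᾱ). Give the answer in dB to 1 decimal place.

99.6 dB

A = 10.100 sabins; S = 110.0 sq m.
ᾱ = 0.0918, so room constant R = A/(1−ᾱ) = 11.121 sq m.
Lp = Lw + 10 log₁₀(4/R) = 104.0 -4.44 = 99.6 dB.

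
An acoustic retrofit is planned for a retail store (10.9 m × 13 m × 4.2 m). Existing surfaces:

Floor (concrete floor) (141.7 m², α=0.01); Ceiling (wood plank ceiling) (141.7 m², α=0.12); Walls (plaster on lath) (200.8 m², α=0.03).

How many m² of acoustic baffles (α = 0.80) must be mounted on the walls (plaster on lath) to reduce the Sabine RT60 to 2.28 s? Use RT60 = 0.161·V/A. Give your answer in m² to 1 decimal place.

22.8

A₁ = Σ Sᵢαᵢ = 141.7×0.01 + 141.7×0.12 + 200.8×0.03 = 24.445 sabins.
Required A₂ = 0.161·595.14/2.28 = 42.025 sabins.
Absorption to add: 42.025 − 24.445 = 17.580 sabins.
Each m² of panel replacing the walls (plaster on lath) adds (0.80 − 0.03) = 0.77 sabins.
Area = ΔA/Δα = 17.580/0.77 = 22.8 m².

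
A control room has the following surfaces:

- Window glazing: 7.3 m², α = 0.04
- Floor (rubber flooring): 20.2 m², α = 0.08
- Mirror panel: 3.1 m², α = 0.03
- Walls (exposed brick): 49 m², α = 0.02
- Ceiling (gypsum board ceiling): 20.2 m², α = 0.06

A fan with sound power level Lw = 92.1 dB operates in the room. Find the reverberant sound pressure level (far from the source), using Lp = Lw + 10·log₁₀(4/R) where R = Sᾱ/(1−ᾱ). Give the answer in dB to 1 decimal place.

91.7 dB

A = 4.193 sabins; S = 99.8 m².
ᾱ = 4.193/99.8 = 0.0420; R = Sᾱ/(1−ᾱ) = 4.193/(1−0.0420) = 4.377 m².
Lp = 92.1 + 10·log₁₀(4/4.377) = 92.1 + (-0.39) = 91.7 dB.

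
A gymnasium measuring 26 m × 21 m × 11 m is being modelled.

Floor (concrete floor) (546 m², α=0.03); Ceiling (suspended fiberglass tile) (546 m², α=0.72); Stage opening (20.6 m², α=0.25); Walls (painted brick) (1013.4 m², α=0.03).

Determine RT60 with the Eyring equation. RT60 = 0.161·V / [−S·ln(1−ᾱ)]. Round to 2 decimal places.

1.94 s

S = Σ Sᵢ = 2126.0 m².
Σ(Sᵢαᵢ) = 546·0.03 + 546·0.72 + 20.6·0.25 + 1013.4·0.03 = 445.052.
Mean coefficient ᾱ = A/S = 0.2093.
Eyring denominator: −S ln(1−ᾱ) = 499.263.
V = 26 × 21 × 11 = 6006 m³.
T = 0.161·V/[−S·ln(1−ᾱ)] = 0.161·6006/499.263 = 1.94 s.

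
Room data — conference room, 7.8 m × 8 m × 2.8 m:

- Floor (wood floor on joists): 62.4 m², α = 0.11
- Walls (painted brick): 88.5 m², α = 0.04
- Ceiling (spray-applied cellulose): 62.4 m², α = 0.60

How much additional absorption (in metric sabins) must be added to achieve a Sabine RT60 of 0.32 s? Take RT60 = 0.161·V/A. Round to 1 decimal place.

Equivalent absorption area: A₁ = 62.4*0.11 + 88.5*0.04 + 62.4*0.60 = 47.844 m².
Target A₂ = 0.161·174.72/0.32 = 87.906 sabins (V = 174.72 m³).
Shortfall: 87.906 − 47.844 = 40.1 sabins.

40.1 sabins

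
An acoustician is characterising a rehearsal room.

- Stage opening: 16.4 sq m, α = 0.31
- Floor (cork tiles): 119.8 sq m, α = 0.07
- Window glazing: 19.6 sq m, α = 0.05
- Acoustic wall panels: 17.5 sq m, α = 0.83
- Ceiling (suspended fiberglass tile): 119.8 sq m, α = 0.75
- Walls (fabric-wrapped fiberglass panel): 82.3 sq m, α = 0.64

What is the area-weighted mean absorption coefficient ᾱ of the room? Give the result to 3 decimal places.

0.457

Total surface area S = 375.4 sq m.
A = 16.4×0.31 + 119.8×0.07 + 19.6×0.05 + 17.5×0.83 + 119.8×0.75 + 82.3×0.64 = 171.497 sabins.
ᾱ = A/S = 0.457.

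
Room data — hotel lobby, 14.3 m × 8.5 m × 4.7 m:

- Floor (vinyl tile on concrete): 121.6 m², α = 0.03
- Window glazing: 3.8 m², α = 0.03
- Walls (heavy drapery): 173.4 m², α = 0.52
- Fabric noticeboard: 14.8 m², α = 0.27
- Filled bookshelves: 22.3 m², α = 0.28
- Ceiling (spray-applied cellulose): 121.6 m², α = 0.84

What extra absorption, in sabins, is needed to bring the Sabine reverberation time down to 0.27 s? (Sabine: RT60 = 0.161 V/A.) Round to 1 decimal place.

134.3 sabins

Total absorption A₁ = 121.6·0.03 + 3.8·0.03 + 173.4·0.52 + 14.8·0.27 + 22.3·0.28 + 121.6·0.84
  = 3.648 + 0.114 + 90.168 + 3.996 + 6.244 + 102.144 = 206.314 m² sabins.
For T = 0.27 s, need A₂ = 0.161·V/T = 0.161·571.285/0.27 = 340.655 sabins.
ΔA = A₂ − A₁ = 340.655 − 206.314 = 134.3 sabins.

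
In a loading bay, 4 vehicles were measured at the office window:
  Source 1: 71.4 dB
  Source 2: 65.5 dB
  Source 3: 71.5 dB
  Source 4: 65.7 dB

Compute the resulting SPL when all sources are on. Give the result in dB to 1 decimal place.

Σ 10^(Lᵢ/10) = 3.519e+07.
Combined level = 10 log₁₀(3.519e+07) = 75.5 dB.

75.5 dB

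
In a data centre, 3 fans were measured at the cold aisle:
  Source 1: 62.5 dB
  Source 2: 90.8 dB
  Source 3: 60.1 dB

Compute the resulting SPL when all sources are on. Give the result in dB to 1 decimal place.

90.8 dB

Sum in the linear (power) domain: Σ 10^(Lᵢ/10) = 10^(62.5/10) + 10^(90.8/10) + 10^(60.1/10) = 1.205e+09.
Combined level = 10 log₁₀(1.205e+09) = 90.8 dB.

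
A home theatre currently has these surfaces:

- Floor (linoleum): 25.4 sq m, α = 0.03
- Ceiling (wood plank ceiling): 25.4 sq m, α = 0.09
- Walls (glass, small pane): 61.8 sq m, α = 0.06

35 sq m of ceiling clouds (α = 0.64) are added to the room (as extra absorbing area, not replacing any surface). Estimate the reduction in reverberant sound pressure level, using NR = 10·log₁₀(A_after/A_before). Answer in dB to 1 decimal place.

6.4 dB

Total absorption A_before = 25.4×0.03 + 25.4×0.09 + 61.8×0.06
  = 0.762 + 2.286 + 3.708 = 6.756 sq m sabins.
Added absorption = 35 × 0.64 = 22.400 sabins.
A_after = 6.756 + 22.400 = 29.156 sabins.
NR = 10·log₁₀(29.156/6.756) = 6.4 dB.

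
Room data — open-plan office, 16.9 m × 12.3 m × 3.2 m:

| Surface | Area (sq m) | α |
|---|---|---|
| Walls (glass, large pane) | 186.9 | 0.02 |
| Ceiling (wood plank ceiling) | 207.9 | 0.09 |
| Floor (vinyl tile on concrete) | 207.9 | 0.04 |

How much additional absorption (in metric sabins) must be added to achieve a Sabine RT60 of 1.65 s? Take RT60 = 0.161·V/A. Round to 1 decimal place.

A₁ = Σ Sᵢαᵢ = 186.9*0.02 + 207.9*0.09 + 207.9*0.04 = 30.765 sabins.
For T = 1.65 s, need A₂ = 0.161·V/T = 0.161·665.184/1.65 = 64.906 sabins.
Additional absorption ΔA = 64.906 − 30.765 = 34.1 sabins.

34.1 sabins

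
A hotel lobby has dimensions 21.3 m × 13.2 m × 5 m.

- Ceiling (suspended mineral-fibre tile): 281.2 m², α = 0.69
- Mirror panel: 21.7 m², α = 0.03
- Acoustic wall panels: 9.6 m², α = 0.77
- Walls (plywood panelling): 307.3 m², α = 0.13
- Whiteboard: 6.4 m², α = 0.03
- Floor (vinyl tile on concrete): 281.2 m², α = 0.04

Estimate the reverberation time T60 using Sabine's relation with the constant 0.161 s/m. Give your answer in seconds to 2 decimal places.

Total absorption A = 281.2×0.69 + 21.7×0.03 + 9.6×0.77 + 307.3×0.13 + 6.4×0.03 + 281.2×0.04
  = 194.028 + 0.651 + 7.392 + 39.949 + 0.192 + 11.248 = 253.460 m² sabins.
Volume V = 21.3 × 13.2 × 5 = 1405.8 m³.
T = 0.161 V/A = 0.161·1405.8/253.460 = 0.89 s.

0.89 s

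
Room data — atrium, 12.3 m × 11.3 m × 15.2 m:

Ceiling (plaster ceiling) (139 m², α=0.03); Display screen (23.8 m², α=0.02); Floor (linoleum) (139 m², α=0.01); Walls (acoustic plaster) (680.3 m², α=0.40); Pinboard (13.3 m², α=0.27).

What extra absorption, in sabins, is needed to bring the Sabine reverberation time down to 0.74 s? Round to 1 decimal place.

177.9 sabins

Equivalent absorption area: A₁ = 139·0.03 + 23.8·0.02 + 139·0.01 + 680.3·0.40 + 13.3·0.27 = 281.747 m².
For T = 0.74 s, need A₂ = 0.161·V/T = 0.161·2112.648/0.74 = 459.644 sabins.
Shortfall: 459.644 − 281.747 = 177.9 sabins.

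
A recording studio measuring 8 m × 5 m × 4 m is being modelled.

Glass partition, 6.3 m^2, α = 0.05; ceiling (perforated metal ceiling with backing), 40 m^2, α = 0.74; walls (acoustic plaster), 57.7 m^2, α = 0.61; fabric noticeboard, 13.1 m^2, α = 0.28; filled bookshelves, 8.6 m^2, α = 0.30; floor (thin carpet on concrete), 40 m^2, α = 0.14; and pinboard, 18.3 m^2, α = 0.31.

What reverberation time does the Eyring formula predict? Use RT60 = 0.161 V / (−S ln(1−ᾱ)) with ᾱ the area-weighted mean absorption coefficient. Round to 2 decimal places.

S = Σ Sᵢ = 184.0 m^2.
Absorption A = 6.3×0.05 + 40×0.74 + 57.7×0.61 + 13.1×0.28 + 8.6×0.30 + 40×0.14 + 18.3×0.31 = 82.633 sabins.
Mean coefficient ᾱ = A/S = 0.4491.
Eyring denominator: −S ln(1−ᾱ) = 109.701.
V = 8 × 5 × 4 = 160 m³.
RT60 = 0.161 × 160 / 109.701 = 0.23 s.

0.23 s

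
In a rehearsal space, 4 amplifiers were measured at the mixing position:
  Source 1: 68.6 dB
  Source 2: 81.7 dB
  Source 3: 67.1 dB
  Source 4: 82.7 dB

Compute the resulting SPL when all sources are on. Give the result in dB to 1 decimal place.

Sum in the linear (power) domain: Σ 10^(Lᵢ/10) = 10^(68.6/10) + 10^(81.7/10) + 10^(67.1/10) + 10^(82.7/10) = 3.465e+08.
L_total = 10·log₁₀(3.465e+08) = 85.4 dB.

85.4 dB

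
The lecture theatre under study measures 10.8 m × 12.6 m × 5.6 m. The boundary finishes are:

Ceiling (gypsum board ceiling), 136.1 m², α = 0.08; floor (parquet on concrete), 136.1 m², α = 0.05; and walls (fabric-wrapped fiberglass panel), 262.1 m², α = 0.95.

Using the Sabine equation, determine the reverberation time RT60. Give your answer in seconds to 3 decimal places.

0.460 seconds

A = Σ Sᵢαᵢ = 136.1×0.08 + 136.1×0.05 + 262.1×0.95 = 266.688 sabins.
Volume V = 10.8 × 12.6 × 5.6 = 762.048 m³.
T = 0.161 V/A = 0.161·762.048/266.688 = 0.460 s.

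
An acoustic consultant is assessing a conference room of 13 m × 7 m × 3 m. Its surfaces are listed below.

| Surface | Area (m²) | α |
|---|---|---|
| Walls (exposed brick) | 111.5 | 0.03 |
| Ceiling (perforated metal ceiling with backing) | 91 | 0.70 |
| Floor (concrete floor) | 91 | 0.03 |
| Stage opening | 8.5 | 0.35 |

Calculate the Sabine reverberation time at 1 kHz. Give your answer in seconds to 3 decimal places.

0.604 s

Summing Sᵢαᵢ: 3.345 + 63.700 + 2.730 + 2.975 → A = 72.750 sabins.
Volume V = 13 × 7 × 3 = 273 m³.
RT60 = 0.161 · V / A = 0.161 × 273 / 72.750 = 0.604 s.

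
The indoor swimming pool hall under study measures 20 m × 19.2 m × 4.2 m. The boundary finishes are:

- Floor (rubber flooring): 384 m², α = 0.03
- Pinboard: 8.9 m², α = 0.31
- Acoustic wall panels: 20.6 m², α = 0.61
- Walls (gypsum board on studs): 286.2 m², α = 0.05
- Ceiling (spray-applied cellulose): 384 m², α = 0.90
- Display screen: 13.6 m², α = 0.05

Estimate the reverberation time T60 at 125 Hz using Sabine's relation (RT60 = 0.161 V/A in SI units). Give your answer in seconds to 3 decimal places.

0.670 seconds

Summing Sᵢαᵢ: 11.520 + 2.759 + 12.566 + 14.310 + 345.600 + 0.680 → A = 387.435 sabins.
Room volume: 1612.8 m³.
RT60 = 0.161 · V / A = 0.161 × 1612.8 / 387.435 = 0.670 s.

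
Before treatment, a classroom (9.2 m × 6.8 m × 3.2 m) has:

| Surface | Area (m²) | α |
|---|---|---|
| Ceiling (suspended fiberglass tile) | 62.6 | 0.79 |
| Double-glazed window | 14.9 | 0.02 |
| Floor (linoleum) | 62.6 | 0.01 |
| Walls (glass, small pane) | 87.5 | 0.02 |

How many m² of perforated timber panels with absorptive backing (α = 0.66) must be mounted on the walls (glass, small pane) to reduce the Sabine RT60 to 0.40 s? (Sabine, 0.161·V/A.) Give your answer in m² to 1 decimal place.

Summing Sᵢαᵢ: 49.454 + 0.298 + 0.626 + 1.750 → A₁ = 52.128 sabins.
Required A₂ = 0.161·200.192/0.40 = 80.577 sabins.
ΔA needed = 80.577 − 52.128 = 28.449 sabins.
Net gain per m²: Δα = 0.66 − 0.02 = 0.64.
Area = ΔA/Δα = 28.449/0.64 = 44.5 m².

44.5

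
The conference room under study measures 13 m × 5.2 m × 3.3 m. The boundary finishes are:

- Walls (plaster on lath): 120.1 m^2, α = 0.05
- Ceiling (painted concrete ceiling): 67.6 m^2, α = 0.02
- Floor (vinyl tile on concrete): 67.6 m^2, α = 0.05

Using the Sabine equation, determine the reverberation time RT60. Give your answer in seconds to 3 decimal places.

A = Σ Sᵢαᵢ = 120.1×0.05 + 67.6×0.02 + 67.6×0.05 = 10.737 sabins.
V = 13·5.2·3.3 = 223.08 m³.
T = 0.161 V/A = 0.161·223.08/10.737 = 3.345 s.

3.345 sec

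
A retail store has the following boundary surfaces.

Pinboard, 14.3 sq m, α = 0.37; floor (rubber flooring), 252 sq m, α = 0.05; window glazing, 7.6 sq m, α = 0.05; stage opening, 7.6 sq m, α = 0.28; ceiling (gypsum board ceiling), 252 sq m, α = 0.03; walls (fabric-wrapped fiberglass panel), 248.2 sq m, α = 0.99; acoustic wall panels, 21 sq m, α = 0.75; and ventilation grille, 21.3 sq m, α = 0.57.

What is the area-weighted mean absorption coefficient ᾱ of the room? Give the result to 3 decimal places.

Total surface area S = 824.0 sq m.
Σ(Sᵢαᵢ) = 14.3*0.37 + 252*0.05 + 7.6*0.05 + 7.6*0.28 + 252*0.03 + 248.2*0.99 + 21*0.75 + 21.3*0.57 = 301.568.
ᾱ = A/S = 0.366.

0.366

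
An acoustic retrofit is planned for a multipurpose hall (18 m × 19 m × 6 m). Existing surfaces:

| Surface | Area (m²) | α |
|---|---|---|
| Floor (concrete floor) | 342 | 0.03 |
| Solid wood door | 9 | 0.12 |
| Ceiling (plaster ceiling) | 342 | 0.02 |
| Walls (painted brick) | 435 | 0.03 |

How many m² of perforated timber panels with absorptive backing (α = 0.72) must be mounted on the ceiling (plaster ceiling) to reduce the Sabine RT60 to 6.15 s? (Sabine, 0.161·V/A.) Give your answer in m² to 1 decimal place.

Summing Sᵢαᵢ: 10.260 + 1.080 + 6.840 + 13.050 → A₁ = 31.230 sabins.
Required A₂ = 0.161·2052/6.15 = 53.719 sabins.
ΔA needed = 53.719 − 31.230 = 22.489 sabins.
Net gain per m²: Δα = 0.72 − 0.02 = 0.70.
Area = ΔA/Δα = 22.489/0.70 = 32.1 m².

32.1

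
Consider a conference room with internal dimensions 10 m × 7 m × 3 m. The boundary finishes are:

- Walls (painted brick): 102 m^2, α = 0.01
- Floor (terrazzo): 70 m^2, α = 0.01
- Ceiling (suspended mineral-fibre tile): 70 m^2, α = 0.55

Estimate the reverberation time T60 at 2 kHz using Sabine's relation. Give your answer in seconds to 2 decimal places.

Equivalent absorption area: A = 102×0.01 + 70×0.01 + 70×0.55 = 40.220 m^2.
V = 10·7·3 = 210 m³.
Sabine: RT60 = 0.161 × 210 / 40.220 = 0.84 s.

0.84 seconds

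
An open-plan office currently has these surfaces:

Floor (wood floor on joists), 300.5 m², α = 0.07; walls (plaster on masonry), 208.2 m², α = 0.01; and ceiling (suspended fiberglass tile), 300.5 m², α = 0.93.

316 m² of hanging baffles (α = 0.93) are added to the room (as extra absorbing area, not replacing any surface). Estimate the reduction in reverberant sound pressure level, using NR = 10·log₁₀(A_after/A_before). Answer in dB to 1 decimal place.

Summing Sᵢαᵢ: 21.035 + 2.082 + 279.465 → A_before = 302.582 sabins.
Treatment contributes 316·0.93 = 293.880 sabins.
New total A_after = 596.462 sabins.
Reduction = 10 log₁₀(A_after/A_before) = 10 log₁₀(1.9712) = 2.9 dB.

2.9 dB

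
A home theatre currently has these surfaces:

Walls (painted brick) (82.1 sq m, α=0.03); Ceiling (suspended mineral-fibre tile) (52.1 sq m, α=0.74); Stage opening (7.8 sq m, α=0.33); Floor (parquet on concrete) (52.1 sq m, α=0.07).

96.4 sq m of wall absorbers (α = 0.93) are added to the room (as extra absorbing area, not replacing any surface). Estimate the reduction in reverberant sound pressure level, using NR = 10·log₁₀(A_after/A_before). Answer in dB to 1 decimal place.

Total absorption A_before = 82.1×0.03 + 52.1×0.74 + 7.8×0.33 + 52.1×0.07
  = 2.463 + 38.554 + 2.574 + 3.647 = 47.238 sq m sabins.
Treatment contributes 96.4·0.93 = 89.652 sabins.
New total A_after = 136.890 sabins.
Reduction = 10 log₁₀(A_after/A_before) = 10 log₁₀(2.8979) = 4.6 dB.

4.6 dB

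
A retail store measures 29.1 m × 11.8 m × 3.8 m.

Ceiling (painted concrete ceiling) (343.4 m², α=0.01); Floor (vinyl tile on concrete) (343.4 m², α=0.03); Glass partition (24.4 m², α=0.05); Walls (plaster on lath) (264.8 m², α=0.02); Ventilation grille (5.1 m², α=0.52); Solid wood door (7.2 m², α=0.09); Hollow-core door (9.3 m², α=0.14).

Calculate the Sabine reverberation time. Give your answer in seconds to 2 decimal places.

Equivalent absorption area: A = 343.4*0.01 + 343.4*0.03 + 24.4*0.05 + 264.8*0.02 + 5.1*0.52 + 7.2*0.09 + 9.3*0.14 = 24.854 m².
Room volume: 1304.844 m³.
RT60 = 0.161 · V / A = 0.161 × 1304.844 / 24.854 = 8.45 s.

8.45 s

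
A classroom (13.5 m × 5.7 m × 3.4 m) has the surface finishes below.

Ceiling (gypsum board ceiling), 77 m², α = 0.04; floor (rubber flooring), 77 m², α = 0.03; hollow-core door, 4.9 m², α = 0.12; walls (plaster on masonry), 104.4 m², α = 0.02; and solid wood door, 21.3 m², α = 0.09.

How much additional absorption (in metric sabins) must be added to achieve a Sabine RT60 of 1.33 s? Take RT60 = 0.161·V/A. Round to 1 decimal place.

21.7 sabins

Summing Sᵢαᵢ: 3.080 + 2.310 + 0.588 + 2.088 + 1.917 → A₁ = 9.983 sabins.
V = 261.63 m³. Required absorption A₂ = 0.161 × 261.63 / 1.33 = 31.671 sabins.
ΔA = A₂ − A₁ = 31.671 − 9.983 = 21.7 sabins.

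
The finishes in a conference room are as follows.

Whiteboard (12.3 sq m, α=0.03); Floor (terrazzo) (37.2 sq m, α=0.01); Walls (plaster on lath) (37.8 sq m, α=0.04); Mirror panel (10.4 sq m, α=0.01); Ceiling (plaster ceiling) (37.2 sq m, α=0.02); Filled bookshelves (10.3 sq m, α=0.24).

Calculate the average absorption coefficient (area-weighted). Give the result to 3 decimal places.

Total surface area S = 145.2 sq m.
A = 12.3·0.03 + 37.2·0.01 + 37.8·0.04 + 10.4·0.01 + 37.2·0.02 + 10.3·0.24 = 5.573 sabins.
ᾱ = 5.573 / 145.2 = 0.038.

0.038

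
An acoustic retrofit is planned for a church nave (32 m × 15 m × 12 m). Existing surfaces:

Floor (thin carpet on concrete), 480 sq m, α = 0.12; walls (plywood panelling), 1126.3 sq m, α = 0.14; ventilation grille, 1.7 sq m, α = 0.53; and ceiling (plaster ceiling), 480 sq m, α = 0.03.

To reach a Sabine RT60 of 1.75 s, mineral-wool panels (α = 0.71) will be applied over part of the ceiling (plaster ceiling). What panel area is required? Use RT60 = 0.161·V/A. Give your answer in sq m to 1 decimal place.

440.2

A₁ = Σ Sᵢαᵢ = 480*0.12 + 1126.3*0.14 + 1.7*0.53 + 480*0.03 = 230.583 sabins.
V = 5760 m³. Target absorption A₂ = 0.161 × 5760 / 1.75 = 529.920 sabins.
ΔA needed = 529.920 − 230.583 = 299.337 sabins.
Each sq m of panel replacing the ceiling (plaster ceiling) adds (0.71 − 0.03) = 0.68 sabins.
Panel area = 299.337 / 0.68 = 440.2 sq m.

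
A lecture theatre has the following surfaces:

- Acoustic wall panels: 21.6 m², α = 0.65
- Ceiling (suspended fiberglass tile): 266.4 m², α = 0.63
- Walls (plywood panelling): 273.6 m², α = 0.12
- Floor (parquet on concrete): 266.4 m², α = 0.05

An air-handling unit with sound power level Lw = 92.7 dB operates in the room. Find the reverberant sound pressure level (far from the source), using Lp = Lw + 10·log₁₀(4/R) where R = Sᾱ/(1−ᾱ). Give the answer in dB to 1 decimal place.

A = 228.024 sabins; S = 828.0 m².
ᾱ = 0.2754, so room constant R = A/(1−ᾱ) = 314.689 m².
Lp = 92.7 + 10·log₁₀(4/314.689) = 92.7 + (-18.96) = 73.7 dB.

73.7 dB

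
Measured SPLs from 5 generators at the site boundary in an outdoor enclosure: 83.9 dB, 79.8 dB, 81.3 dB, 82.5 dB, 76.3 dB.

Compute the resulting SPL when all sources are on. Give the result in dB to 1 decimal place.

88.4 dB

Σ 10^(Lᵢ/10) = 6.964e+08.
L_total = 10·log₁₀(6.964e+08) = 88.4 dB.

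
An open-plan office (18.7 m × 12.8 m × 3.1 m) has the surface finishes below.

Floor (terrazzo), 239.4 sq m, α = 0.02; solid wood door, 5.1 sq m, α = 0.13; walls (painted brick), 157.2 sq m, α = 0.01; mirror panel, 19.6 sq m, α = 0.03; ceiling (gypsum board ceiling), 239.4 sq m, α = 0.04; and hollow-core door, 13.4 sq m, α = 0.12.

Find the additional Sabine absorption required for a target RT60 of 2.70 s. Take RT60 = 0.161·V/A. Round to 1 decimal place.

Total absorption A₁ = 239.4·0.02 + 5.1·0.13 + 157.2·0.01 + 19.6·0.03 + 239.4·0.04 + 13.4·0.12
  = 4.788 + 0.663 + 1.572 + 0.588 + 9.576 + 1.608 = 18.795 sq m sabins.
Target A₂ = 0.161·742.016/2.70 = 44.246 sabins (V = 742.016 m³).
ΔA = A₂ − A₁ = 44.246 − 18.795 = 25.5 sabins.

25.5 sabins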